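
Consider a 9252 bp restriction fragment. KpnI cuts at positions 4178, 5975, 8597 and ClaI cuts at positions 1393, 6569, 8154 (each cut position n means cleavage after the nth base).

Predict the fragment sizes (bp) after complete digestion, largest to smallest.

2785, 1797, 1585, 1393, 655, 594, 443 bp

Combined cut positions (sorted): 1393, 4178, 5975, 6569, 8154, 8597.
Linear molecule, 6 cuts → 7 fragments:
  1393 − 0 = 1393 bp
  4178 − 1393 = 2785 bp
  5975 − 4178 = 1797 bp
  6569 − 5975 = 594 bp
  8154 − 6569 = 1585 bp
  8597 − 8154 = 443 bp
  9252 − 8597 = 655 bp
Sorted largest to smallest: 2785, 1797, 1585, 1393, 655, 594, 443 bp.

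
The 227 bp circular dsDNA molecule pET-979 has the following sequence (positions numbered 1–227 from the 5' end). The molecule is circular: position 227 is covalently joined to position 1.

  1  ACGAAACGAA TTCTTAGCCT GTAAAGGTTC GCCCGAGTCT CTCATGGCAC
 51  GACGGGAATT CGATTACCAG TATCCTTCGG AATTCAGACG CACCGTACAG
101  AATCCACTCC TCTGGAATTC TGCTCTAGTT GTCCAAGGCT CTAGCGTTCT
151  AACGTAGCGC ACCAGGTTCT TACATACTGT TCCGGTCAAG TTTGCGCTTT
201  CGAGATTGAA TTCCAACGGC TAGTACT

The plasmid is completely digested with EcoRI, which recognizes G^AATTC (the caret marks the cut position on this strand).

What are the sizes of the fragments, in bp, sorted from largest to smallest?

93, 48, 35, 27, 24 bp

EcoRI sites (GAATTC) start at positions 8, 56, 80, 115, 208.
EcoRI cuts after the first base of each site, so after positions 8, 56, 80, 115, 208.
Circular molecule, 5 cuts → 5 fragments:
  9–56 → 48 bp
  57–80 → 24 bp
  81–115 → 35 bp
  116–208 → 93 bp
  209–227 then 1–8 → 19 + 8 = 27 bp
Sorted largest to smallest: 93, 48, 35, 27, 24 bp.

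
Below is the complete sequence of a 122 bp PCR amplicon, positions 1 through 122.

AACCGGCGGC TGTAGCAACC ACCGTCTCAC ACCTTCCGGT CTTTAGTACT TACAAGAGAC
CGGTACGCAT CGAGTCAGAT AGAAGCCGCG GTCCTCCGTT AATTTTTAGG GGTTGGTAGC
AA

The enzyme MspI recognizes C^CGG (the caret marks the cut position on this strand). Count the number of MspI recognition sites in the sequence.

3

CCGG occurs starting at positions 3, 36, 60.
MspI cuts at 3 sites.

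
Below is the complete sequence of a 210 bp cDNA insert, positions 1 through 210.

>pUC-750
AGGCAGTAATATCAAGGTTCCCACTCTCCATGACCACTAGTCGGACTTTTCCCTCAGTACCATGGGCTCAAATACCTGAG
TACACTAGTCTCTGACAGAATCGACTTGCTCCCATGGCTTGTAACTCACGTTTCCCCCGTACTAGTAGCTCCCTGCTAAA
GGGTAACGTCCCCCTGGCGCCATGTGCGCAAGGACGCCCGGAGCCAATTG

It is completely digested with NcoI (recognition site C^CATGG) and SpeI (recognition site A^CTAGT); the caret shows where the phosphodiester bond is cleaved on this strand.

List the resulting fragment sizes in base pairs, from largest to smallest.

69, 36, 29, 28, 24, 24 bp

NcoI sites (CCATGG) start at positions 60, 112.
NcoI cuts after the first base of each site, so after positions 60, 112.
SpeI sites (ACTAGT) start at positions 36, 84, 141.
SpeI cuts after the first base of each site, so after positions 36, 84, 141.
Combined cut positions: 36, 60, 84, 112, 141.
Linear molecule, 5 cuts → 6 fragments:
  1–36 → 36 bp
  37–60 → 24 bp
  61–84 → 24 bp
  85–112 → 28 bp
  113–141 → 29 bp
  142–210 → 69 bp
Sorted largest to smallest: 69, 36, 29, 28, 24, 24 bp.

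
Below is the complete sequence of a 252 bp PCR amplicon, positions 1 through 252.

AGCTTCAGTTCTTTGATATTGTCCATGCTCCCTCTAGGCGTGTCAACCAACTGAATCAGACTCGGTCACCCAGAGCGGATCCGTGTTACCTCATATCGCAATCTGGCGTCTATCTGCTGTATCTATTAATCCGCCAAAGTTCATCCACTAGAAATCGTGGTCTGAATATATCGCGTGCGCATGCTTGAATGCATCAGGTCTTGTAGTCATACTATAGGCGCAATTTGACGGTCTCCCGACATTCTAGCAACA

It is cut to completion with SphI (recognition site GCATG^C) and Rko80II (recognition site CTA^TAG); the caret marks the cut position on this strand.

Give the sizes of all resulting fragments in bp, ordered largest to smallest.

The SphI site (GCATGC) starts at position 179.
SphI cuts after base 5 of each site (before the last base), so after position 183.
The Rko80II site (CTATAG) starts at position 212.
Rko80II cuts after base 3 of each site, so after position 214.
Combined cut positions: 183, 214.
Linear molecule, 2 cuts → 3 fragments:
  1–183 → 183 bp
  184–214 → 31 bp
  215–252 → 38 bp
Sorted largest to smallest: 183, 38, 31 bp.

183, 38, 31 bp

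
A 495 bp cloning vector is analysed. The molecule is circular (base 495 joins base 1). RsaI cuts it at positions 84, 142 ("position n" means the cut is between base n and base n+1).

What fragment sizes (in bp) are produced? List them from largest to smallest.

437, 58 bp

Circular molecule, 2 cuts → 2 fragments:
  142 − 84 = 58 bp
  wrap: 495 − 142 + 84 = 437 bp
Sorted largest to smallest: 437, 58 bp.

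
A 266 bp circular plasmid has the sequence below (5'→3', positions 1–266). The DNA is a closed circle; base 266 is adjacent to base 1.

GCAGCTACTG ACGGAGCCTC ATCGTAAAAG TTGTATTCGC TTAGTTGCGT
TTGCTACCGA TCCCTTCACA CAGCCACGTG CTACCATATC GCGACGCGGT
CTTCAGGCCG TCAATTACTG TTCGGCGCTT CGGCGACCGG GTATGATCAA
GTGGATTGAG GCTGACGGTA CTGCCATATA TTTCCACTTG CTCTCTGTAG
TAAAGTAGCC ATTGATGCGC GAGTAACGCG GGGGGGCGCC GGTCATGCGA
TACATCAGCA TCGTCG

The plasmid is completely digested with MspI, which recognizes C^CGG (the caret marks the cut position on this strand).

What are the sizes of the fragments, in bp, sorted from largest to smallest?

164, 102 bp

MspI sites (CCGG) start at positions 137, 239.
MspI cuts after the first base of each site, so after positions 137, 239.
Circular molecule, 2 cuts → 2 fragments:
  138–239 → 102 bp
  240–266 then 1–137 → 27 + 137 = 164 bp
Sorted largest to smallest: 164, 102 bp.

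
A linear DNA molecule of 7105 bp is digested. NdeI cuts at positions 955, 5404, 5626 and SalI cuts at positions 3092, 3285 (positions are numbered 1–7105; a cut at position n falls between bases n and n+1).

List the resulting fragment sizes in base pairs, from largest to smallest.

Combined cut positions (sorted): 955, 3092, 3285, 5404, 5626.
Linear molecule, 5 cuts → 6 fragments:
  955 − 0 = 955 bp
  3092 − 955 = 2137 bp
  3285 − 3092 = 193 bp
  5404 − 3285 = 2119 bp
  5626 − 5404 = 222 bp
  7105 − 5626 = 1479 bp
Sorted largest to smallest: 2137, 2119, 1479, 955, 222, 193 bp.

2137, 2119, 1479, 955, 222, 193 bp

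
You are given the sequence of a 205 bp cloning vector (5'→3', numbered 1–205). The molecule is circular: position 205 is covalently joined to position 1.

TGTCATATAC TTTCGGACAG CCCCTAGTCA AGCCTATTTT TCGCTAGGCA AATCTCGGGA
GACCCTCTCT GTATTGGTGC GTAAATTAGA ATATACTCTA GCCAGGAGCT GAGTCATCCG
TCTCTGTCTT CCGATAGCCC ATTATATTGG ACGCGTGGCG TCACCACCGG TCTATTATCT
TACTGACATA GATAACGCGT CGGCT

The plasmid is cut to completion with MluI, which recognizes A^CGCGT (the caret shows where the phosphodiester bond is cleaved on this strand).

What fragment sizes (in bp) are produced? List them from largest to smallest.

161, 44 bp

MluI sites (ACGCGT) start at positions 151, 195.
MluI cuts after the first base of each site, so after positions 151, 195.
Circular molecule, 2 cuts → 2 fragments:
  152–195 → 44 bp
  196–205 then 1–151 → 10 + 151 = 161 bp
Sorted largest to smallest: 161, 44 bp.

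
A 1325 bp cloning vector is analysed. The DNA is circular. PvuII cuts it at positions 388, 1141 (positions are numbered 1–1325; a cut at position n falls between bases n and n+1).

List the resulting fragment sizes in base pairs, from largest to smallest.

753, 572 bp

Circular molecule, 2 cuts → 2 fragments:
  1141 − 388 = 753 bp
  wrap: 1325 − 1141 + 388 = 572 bp
Sorted largest to smallest: 753, 572 bp.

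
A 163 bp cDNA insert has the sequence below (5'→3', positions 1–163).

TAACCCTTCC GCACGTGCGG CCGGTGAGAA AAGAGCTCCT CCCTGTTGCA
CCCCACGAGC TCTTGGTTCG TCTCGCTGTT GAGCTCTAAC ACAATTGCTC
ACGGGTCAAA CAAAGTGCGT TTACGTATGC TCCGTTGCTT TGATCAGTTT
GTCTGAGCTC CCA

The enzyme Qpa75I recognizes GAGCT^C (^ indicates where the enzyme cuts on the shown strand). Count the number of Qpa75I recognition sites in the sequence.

GAGCTC occurs starting at positions 33, 57, 81, 155.
Qpa75I cuts at 4 sites.

4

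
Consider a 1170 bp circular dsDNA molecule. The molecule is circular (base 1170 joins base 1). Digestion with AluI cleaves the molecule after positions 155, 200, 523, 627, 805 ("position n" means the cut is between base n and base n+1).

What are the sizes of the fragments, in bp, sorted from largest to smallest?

Circular molecule, 5 cuts → 5 fragments:
  200 − 155 = 45 bp
  523 − 200 = 323 bp
  627 − 523 = 104 bp
  805 − 627 = 178 bp
  wrap: 1170 − 805 + 155 = 520 bp
Sorted largest to smallest: 520, 323, 178, 104, 45 bp.

520, 323, 178, 104, 45 bp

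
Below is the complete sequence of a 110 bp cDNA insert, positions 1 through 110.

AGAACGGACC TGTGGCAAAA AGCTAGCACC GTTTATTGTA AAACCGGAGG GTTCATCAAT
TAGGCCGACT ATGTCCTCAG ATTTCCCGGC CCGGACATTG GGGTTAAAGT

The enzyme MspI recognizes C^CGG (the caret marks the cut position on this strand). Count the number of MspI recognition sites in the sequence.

CCGG occurs starting at positions 44, 86, 91.
MspI cuts at 3 sites.

3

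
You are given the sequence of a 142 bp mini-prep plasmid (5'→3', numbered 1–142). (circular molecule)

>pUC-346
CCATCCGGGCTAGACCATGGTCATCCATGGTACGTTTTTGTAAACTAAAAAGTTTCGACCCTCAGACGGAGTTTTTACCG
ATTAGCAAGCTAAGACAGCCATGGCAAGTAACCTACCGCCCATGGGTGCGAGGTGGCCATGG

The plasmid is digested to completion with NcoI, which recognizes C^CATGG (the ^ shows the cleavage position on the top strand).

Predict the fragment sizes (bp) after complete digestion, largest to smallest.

NcoI sites (CCATGG) start at positions 15, 25, 99, 120, 137.
NcoI cuts after the first base of each site, so after positions 15, 25, 99, 120, 137.
Circular molecule, 5 cuts → 5 fragments:
  16–25 → 10 bp
  26–99 → 74 bp
  100–120 → 21 bp
  121–137 → 17 bp
  138–142 then 1–15 → 5 + 15 = 20 bp
Sorted largest to smallest: 74, 21, 20, 17, 10 bp.

74, 21, 20, 17, 10 bp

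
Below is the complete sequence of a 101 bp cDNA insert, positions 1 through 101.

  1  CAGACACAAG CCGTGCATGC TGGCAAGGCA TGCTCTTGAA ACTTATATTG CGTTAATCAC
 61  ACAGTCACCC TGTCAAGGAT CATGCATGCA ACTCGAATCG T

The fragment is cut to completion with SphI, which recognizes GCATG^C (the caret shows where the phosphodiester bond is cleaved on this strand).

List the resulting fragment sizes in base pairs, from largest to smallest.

56, 19, 13, 13 bp

SphI sites (GCATGC) start at positions 15, 28, 84.
SphI cuts after base 5 of each site (before the last base), so after positions 19, 32, 88.
Linear molecule, 3 cuts → 4 fragments:
  1–19 → 19 bp
  20–32 → 13 bp
  33–88 → 56 bp
  89–101 → 13 bp
Sorted largest to smallest: 56, 19, 13, 13 bp.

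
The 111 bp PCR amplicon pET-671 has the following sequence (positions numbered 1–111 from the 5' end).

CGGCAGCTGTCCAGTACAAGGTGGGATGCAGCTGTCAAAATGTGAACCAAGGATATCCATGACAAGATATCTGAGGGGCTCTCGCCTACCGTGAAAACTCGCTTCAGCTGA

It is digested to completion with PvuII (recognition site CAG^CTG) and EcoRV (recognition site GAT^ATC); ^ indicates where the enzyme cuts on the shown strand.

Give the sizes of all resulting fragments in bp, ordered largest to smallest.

39, 25, 23, 14, 6, 4 bp

PvuII sites (CAGCTG) start at positions 4, 29, 105.
PvuII cuts after base 3 of each site, so after positions 6, 31, 107.
EcoRV sites (GATATC) start at positions 52, 66.
EcoRV cuts after base 3 of each site, so after positions 54, 68.
Combined cut positions: 6, 31, 54, 68, 107.
Linear molecule, 5 cuts → 6 fragments:
  1–6 → 6 bp
  7–31 → 25 bp
  32–54 → 23 bp
  55–68 → 14 bp
  69–107 → 39 bp
  108–111 → 4 bp
Sorted largest to smallest: 39, 25, 23, 14, 6, 4 bp.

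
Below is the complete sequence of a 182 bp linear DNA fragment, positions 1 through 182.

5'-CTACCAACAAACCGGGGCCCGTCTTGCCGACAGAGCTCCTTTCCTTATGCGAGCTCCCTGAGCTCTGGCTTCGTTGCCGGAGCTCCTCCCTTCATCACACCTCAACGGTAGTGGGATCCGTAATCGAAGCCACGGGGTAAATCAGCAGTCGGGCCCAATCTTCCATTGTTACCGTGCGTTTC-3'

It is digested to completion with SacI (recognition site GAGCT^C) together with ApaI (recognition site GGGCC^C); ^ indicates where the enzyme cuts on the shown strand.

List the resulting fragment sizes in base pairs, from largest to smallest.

71, 27, 20, 19, 18, 18, 9 bp

SacI sites (GAGCTC) start at positions 33, 51, 60, 80.
SacI cuts after base 5 of each site (before the last base), so after positions 37, 55, 64, 84.
ApaI sites (GGGCCC) start at positions 15, 151.
ApaI cuts after base 5 of each site (before the last base), so after positions 19, 155.
Combined cut positions: 19, 37, 55, 64, 84, 155.
Linear molecule, 6 cuts → 7 fragments:
  1–19 → 19 bp
  20–37 → 18 bp
  38–55 → 18 bp
  56–64 → 9 bp
  65–84 → 20 bp
  85–155 → 71 bp
  156–182 → 27 bp
Sorted largest to smallest: 71, 27, 20, 19, 18, 18, 9 bp.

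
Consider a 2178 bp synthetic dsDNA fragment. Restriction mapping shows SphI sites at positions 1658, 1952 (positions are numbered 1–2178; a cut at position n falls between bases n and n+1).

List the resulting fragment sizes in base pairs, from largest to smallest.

Linear molecule, 2 cuts → 3 fragments:
  1658 − 0 = 1658 bp
  1952 − 1658 = 294 bp
  2178 − 1952 = 226 bp
Sorted largest to smallest: 1658, 294, 226 bp.

1658, 294, 226 bp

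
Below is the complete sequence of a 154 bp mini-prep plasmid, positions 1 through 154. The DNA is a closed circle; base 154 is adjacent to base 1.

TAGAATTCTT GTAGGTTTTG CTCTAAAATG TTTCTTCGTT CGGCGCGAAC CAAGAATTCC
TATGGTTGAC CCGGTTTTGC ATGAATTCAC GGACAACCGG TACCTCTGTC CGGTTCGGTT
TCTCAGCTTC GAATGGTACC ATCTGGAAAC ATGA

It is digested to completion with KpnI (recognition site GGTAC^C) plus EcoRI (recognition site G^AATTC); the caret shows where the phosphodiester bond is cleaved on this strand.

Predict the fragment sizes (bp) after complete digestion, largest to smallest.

51, 36, 29, 20, 18 bp

KpnI sites (GGTACC) start at positions 99, 135.
KpnI cuts after base 5 of each site (before the last base), so after positions 103, 139.
EcoRI sites (GAATTC) start at positions 3, 54, 83.
EcoRI cuts after the first base of each site, so after positions 3, 54, 83.
Combined cut positions: 3, 54, 83, 103, 139.
Circular molecule, 5 cuts → 5 fragments:
  4–54 → 51 bp
  55–83 → 29 bp
  84–103 → 20 bp
  104–139 → 36 bp
  140–154 then 1–3 → 15 + 3 = 18 bp
Sorted largest to smallest: 51, 36, 29, 20, 18 bp.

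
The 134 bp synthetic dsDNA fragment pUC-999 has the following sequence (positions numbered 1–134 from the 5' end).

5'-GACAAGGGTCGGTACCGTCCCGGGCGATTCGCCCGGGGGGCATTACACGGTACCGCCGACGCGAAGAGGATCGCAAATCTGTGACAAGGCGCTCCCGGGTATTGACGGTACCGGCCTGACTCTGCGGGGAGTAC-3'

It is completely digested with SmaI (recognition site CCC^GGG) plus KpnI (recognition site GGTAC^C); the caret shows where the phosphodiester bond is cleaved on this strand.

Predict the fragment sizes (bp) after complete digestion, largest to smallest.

SmaI sites (CCCGGG) start at positions 19, 32, 94.
SmaI cuts after base 3 of each site, so after positions 21, 34, 96.
KpnI sites (GGTACC) start at positions 11, 49, 107.
KpnI cuts after base 5 of each site (before the last base), so after positions 15, 53, 111.
Combined cut positions: 15, 21, 34, 53, 96, 111.
Linear molecule, 6 cuts → 7 fragments:
  1–15 → 15 bp
  16–21 → 6 bp
  22–34 → 13 bp
  35–53 → 19 bp
  54–96 → 43 bp
  97–111 → 15 bp
  112–134 → 23 bp
Sorted largest to smallest: 43, 23, 19, 15, 15, 13, 6 bp.

43, 23, 19, 15, 15, 13, 6 bp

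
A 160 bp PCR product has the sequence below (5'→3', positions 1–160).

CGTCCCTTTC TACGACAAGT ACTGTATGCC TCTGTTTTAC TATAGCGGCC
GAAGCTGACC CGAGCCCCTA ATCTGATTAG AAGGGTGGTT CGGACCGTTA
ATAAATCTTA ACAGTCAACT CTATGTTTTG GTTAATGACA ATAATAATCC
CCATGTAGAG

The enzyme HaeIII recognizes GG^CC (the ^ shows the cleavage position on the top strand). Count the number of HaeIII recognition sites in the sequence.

1

GGCC occurs starting at position 47.
HaeIII cuts at 1 site.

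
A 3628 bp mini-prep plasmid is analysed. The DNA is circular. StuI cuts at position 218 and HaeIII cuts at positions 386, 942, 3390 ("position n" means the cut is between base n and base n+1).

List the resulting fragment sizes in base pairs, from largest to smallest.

2448, 556, 456, 168 bp

Combined cut positions (sorted): 218, 386, 942, 3390.
Circular molecule, 4 cuts → 4 fragments:
  386 − 218 = 168 bp
  942 − 386 = 556 bp
  3390 − 942 = 2448 bp
  wrap: 3628 − 3390 + 218 = 456 bp
Sorted largest to smallest: 2448, 556, 456, 168 bp.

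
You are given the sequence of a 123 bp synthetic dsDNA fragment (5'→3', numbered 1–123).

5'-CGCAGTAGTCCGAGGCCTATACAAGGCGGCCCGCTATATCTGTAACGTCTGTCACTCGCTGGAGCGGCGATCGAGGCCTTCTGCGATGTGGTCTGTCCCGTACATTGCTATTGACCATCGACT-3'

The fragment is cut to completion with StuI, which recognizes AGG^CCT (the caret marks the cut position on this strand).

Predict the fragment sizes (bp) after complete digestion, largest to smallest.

61, 47, 15 bp

StuI sites (AGGCCT) start at positions 13, 74.
StuI cuts after base 3 of each site, so after positions 15, 76.
Linear molecule, 2 cuts → 3 fragments:
  1–15 → 15 bp
  16–76 → 61 bp
  77–123 → 47 bp
Sorted largest to smallest: 61, 47, 15 bp.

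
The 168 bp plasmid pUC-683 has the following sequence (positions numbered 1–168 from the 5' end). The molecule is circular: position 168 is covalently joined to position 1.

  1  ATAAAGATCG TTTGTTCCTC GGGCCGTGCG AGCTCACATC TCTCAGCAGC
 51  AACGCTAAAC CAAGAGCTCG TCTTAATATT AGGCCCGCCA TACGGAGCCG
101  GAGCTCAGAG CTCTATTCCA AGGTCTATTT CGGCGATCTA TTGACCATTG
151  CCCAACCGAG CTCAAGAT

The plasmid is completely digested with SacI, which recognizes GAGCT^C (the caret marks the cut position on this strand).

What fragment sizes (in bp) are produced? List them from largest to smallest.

SacI sites (GAGCTC) start at positions 30, 64, 101, 108, 158.
SacI cuts after base 5 of each site (before the last base), so after positions 34, 68, 105, 112, 162.
Circular molecule, 5 cuts → 5 fragments:
  35–68 → 34 bp
  69–105 → 37 bp
  106–112 → 7 bp
  113–162 → 50 bp
  163–168 then 1–34 → 6 + 34 = 40 bp
Sorted largest to smallest: 50, 40, 37, 34, 7 bp.

50, 40, 37, 34, 7 bp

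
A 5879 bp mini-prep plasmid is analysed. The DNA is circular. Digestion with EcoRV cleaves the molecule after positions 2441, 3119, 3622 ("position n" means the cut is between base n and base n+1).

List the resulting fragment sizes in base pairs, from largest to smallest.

Circular molecule, 3 cuts → 3 fragments:
  3119 − 2441 = 678 bp
  3622 − 3119 = 503 bp
  wrap: 5879 − 3622 + 2441 = 4698 bp
Sorted largest to smallest: 4698, 678, 503 bp.

4698, 678, 503 bp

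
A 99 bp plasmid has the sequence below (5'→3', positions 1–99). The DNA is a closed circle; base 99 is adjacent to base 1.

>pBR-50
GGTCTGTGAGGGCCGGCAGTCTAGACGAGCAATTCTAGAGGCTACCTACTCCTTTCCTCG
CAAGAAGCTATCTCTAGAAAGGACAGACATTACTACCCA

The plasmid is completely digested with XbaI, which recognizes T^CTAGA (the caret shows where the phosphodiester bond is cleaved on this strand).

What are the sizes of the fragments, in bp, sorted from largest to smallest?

46, 39, 14 bp

XbaI sites (TCTAGA) start at positions 20, 34, 73.
XbaI cuts after the first base of each site, so after positions 20, 34, 73.
Circular molecule, 3 cuts → 3 fragments:
  21–34 → 14 bp
  35–73 → 39 bp
  74–99 then 1–20 → 26 + 20 = 46 bp
Sorted largest to smallest: 46, 39, 14 bp.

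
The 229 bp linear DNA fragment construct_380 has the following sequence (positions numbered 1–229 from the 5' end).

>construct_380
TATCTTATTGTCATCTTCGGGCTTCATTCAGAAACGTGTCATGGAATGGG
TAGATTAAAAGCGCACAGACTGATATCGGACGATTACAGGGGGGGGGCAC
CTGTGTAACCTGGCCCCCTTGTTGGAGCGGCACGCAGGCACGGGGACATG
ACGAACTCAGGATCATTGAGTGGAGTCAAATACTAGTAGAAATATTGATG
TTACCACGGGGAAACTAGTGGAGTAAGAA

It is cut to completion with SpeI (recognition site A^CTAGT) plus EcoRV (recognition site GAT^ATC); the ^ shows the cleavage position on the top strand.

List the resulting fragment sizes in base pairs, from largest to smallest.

108, 74, 32, 15 bp

SpeI sites (ACTAGT) start at positions 182, 214.
SpeI cuts after the first base of each site, so after positions 182, 214.
The EcoRV site (GATATC) starts at position 72.
EcoRV cuts after base 3 of each site, so after position 74.
Combined cut positions: 74, 182, 214.
Linear molecule, 3 cuts → 4 fragments:
  1–74 → 74 bp
  75–182 → 108 bp
  183–214 → 32 bp
  215–229 → 15 bp
Sorted largest to smallest: 108, 74, 32, 15 bp.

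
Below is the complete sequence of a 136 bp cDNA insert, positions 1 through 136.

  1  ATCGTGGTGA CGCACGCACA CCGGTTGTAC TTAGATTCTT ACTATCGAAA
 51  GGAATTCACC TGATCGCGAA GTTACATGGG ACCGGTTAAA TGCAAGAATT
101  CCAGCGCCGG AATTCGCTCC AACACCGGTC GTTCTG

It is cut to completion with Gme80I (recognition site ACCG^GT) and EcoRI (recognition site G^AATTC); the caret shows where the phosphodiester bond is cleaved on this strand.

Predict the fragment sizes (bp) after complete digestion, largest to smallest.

32, 29, 23, 17, 14, 12, 9 bp

Gme80I sites (ACCGGT) start at positions 20, 81, 124.
Gme80I cuts after base 4 of each site, so after positions 23, 84, 127.
EcoRI sites (GAATTC) start at positions 52, 96, 110.
EcoRI cuts after the first base of each site, so after positions 52, 96, 110.
Combined cut positions: 23, 52, 84, 96, 110, 127.
Linear molecule, 6 cuts → 7 fragments:
  1–23 → 23 bp
  24–52 → 29 bp
  53–84 → 32 bp
  85–96 → 12 bp
  97–110 → 14 bp
  111–127 → 17 bp
  128–136 → 9 bp
Sorted largest to smallest: 32, 29, 23, 17, 14, 12, 9 bp.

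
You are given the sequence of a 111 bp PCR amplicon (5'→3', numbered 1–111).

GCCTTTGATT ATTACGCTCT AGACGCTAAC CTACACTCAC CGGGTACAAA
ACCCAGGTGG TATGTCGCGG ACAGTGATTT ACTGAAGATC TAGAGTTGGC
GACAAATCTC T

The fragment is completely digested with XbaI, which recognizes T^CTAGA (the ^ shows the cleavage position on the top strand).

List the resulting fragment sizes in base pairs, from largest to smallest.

71, 22, 18 bp

XbaI sites (TCTAGA) start at positions 18, 89.
XbaI cuts after the first base of each site, so after positions 18, 89.
Linear molecule, 2 cuts → 3 fragments:
  1–18 → 18 bp
  19–89 → 71 bp
  90–111 → 22 bp
Sorted largest to smallest: 71, 22, 18 bp.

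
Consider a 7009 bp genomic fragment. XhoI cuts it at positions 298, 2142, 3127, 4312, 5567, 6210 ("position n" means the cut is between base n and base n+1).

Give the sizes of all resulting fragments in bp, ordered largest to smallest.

1844, 1255, 1185, 985, 799, 643, 298 bp

Linear molecule, 6 cuts → 7 fragments:
  298 − 0 = 298 bp
  2142 − 298 = 1844 bp
  3127 − 2142 = 985 bp
  4312 − 3127 = 1185 bp
  5567 − 4312 = 1255 bp
  6210 − 5567 = 643 bp
  7009 − 6210 = 799 bp
Sorted largest to smallest: 1844, 1255, 1185, 985, 799, 643, 298 bp.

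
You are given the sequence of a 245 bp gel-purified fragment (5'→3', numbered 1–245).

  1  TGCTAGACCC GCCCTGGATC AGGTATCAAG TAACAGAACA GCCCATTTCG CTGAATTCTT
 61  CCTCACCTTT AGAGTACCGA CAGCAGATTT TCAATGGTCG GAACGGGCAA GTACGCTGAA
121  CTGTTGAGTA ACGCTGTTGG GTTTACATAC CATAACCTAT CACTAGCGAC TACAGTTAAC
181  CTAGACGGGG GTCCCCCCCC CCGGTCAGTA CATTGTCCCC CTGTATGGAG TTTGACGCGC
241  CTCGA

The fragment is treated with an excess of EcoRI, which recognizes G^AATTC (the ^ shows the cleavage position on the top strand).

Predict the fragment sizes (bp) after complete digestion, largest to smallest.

The EcoRI site (GAATTC) starts at position 53.
EcoRI cuts after the first base of each site, so after position 53.
Linear molecule, 1 cut → 2 fragments:
  1–53 → 53 bp
  54–245 → 192 bp
Sorted largest to smallest: 192, 53 bp.

192, 53 bp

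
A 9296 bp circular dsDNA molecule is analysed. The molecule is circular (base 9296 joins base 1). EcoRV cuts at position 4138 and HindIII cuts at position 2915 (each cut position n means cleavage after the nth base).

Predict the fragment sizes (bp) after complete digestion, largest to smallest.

Combined cut positions (sorted): 2915, 4138.
Circular molecule, 2 cuts → 2 fragments:
  4138 − 2915 = 1223 bp
  wrap: 9296 − 4138 + 2915 = 8073 bp
Sorted largest to smallest: 8073, 1223 bp.

8073, 1223 bp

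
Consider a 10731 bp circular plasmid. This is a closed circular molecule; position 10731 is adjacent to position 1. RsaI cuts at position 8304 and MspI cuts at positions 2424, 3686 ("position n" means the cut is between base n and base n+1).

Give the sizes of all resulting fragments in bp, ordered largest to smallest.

4851, 4618, 1262 bp

Combined cut positions (sorted): 2424, 3686, 8304.
Circular molecule, 3 cuts → 3 fragments:
  3686 − 2424 = 1262 bp
  8304 − 3686 = 4618 bp
  wrap: 10731 − 8304 + 2424 = 4851 bp
Sorted largest to smallest: 4851, 4618, 1262 bp.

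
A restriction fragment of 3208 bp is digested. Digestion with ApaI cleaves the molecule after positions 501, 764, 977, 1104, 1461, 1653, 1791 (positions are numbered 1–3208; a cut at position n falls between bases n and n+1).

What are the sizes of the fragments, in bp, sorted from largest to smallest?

Linear molecule, 7 cuts → 8 fragments:
  501 − 0 = 501 bp
  764 − 501 = 263 bp
  977 − 764 = 213 bp
  1104 − 977 = 127 bp
  1461 − 1104 = 357 bp
  1653 − 1461 = 192 bp
  1791 − 1653 = 138 bp
  3208 − 1791 = 1417 bp
Sorted largest to smallest: 1417, 501, 357, 263, 213, 192, 138, 127 bp.

1417, 501, 357, 263, 213, 192, 138, 127 bp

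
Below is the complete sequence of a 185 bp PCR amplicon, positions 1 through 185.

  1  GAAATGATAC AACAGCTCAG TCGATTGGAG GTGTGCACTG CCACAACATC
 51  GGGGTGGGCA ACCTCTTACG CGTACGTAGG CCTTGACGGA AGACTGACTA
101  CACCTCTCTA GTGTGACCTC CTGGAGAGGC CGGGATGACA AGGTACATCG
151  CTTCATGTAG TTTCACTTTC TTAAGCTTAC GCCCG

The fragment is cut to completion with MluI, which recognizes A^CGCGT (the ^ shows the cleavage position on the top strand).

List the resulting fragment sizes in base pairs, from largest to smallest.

117, 68 bp

The MluI site (ACGCGT) starts at position 68.
MluI cuts after the first base of each site, so after position 68.
Linear molecule, 1 cut → 2 fragments:
  1–68 → 68 bp
  69–185 → 117 bp
Sorted largest to smallest: 117, 68 bp.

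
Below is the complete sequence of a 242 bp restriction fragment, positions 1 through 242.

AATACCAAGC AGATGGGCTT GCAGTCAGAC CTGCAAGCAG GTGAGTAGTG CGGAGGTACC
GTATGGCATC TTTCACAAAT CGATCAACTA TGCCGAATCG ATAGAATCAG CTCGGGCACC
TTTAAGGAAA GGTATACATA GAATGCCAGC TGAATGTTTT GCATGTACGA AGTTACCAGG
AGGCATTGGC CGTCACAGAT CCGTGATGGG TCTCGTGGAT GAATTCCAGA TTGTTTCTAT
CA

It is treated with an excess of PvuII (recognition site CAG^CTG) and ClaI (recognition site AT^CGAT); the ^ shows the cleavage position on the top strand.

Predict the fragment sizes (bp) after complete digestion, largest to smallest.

The PvuII site (CAGCTG) starts at position 147.
PvuII cuts after base 3 of each site, so after position 149.
ClaI sites (ATCGAT) start at positions 79, 97.
ClaI cuts after base 2 of each site, so after positions 80, 98.
Combined cut positions: 80, 98, 149.
Linear molecule, 3 cuts → 4 fragments:
  1–80 → 80 bp
  81–98 → 18 bp
  99–149 → 51 bp
  150–242 → 93 bp
Sorted largest to smallest: 93, 80, 51, 18 bp.

93, 80, 51, 18 bp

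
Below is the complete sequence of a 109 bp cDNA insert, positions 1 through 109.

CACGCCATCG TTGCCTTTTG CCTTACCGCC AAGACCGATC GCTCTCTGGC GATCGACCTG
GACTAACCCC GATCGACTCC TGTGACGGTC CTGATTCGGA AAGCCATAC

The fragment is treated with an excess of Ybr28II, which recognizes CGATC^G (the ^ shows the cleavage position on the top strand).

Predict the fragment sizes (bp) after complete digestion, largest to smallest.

Ybr28II sites (CGATCG) start at positions 36, 50, 70.
Ybr28II cuts after base 5 of each site (before the last base), so after positions 40, 54, 74.
Linear molecule, 3 cuts → 4 fragments:
  1–40 → 40 bp
  41–54 → 14 bp
  55–74 → 20 bp
  75–109 → 35 bp
Sorted largest to smallest: 40, 35, 20, 14 bp.

40, 35, 20, 14 bp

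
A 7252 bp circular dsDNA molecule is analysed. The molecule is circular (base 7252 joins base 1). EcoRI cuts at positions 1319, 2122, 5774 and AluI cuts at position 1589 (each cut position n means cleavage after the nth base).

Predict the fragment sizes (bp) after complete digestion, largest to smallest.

Combined cut positions (sorted): 1319, 1589, 2122, 5774.
Circular molecule, 4 cuts → 4 fragments:
  1589 − 1319 = 270 bp
  2122 − 1589 = 533 bp
  5774 − 2122 = 3652 bp
  wrap: 7252 − 5774 + 1319 = 2797 bp
Sorted largest to smallest: 3652, 2797, 533, 270 bp.

3652, 2797, 533, 270 bp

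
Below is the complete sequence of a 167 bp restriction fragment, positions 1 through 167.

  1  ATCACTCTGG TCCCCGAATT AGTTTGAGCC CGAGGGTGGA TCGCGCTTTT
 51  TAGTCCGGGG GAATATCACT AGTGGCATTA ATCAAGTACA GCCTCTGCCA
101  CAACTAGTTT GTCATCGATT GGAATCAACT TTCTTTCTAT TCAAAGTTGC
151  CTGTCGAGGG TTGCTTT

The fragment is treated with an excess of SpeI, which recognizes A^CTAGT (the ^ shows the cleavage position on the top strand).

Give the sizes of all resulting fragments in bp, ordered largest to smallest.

68, 64, 35 bp

SpeI sites (ACTAGT) start at positions 68, 103.
SpeI cuts after the first base of each site, so after positions 68, 103.
Linear molecule, 2 cuts → 3 fragments:
  1–68 → 68 bp
  69–103 → 35 bp
  104–167 → 64 bp
Sorted largest to smallest: 68, 64, 35 bp.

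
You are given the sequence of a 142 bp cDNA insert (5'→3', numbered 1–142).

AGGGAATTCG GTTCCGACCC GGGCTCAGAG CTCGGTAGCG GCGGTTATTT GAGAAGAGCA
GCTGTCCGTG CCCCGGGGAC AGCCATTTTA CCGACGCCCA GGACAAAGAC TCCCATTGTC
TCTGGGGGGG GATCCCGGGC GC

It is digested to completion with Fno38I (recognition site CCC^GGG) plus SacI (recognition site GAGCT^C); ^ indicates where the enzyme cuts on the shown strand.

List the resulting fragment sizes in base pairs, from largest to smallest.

Fno38I sites (CCCGGG) start at positions 18, 72, 134.
Fno38I cuts after base 3 of each site, so after positions 20, 74, 136.
The SacI site (GAGCTC) starts at position 28.
SacI cuts after base 5 of each site (before the last base), so after position 32.
Combined cut positions: 20, 32, 74, 136.
Linear molecule, 4 cuts → 5 fragments:
  1–20 → 20 bp
  21–32 → 12 bp
  33–74 → 42 bp
  75–136 → 62 bp
  137–142 → 6 bp
Sorted largest to smallest: 62, 42, 20, 12, 6 bp.

62, 42, 20, 12, 6 bp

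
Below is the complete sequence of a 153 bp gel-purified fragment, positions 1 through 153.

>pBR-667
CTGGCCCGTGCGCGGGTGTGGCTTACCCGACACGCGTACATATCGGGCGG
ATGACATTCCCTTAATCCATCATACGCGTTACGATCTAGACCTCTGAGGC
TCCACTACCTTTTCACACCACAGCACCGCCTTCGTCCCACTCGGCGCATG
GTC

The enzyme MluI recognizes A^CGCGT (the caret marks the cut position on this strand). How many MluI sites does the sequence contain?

2

ACGCGT occurs starting at positions 32, 74.
MluI cuts at 2 sites.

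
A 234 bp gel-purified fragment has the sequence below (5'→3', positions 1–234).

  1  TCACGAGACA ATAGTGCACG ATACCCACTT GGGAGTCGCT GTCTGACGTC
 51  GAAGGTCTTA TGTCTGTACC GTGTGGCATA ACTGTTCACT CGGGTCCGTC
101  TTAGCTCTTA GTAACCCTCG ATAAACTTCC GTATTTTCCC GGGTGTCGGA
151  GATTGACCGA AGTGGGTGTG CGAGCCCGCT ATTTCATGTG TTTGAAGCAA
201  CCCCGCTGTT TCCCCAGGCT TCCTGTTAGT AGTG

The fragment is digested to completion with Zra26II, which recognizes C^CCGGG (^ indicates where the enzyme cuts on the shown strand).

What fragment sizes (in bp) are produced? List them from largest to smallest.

138, 96 bp

The Zra26II site (CCCGGG) starts at position 138.
Zra26II cuts after the first base of each site, so after position 138.
Linear molecule, 1 cut → 2 fragments:
  1–138 → 138 bp
  139–234 → 96 bp
Sorted largest to smallest: 138, 96 bp.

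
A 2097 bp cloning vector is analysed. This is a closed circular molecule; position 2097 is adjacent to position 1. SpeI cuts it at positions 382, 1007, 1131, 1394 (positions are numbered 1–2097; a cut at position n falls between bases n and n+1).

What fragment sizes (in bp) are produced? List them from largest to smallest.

1085, 625, 263, 124 bp

Circular molecule, 4 cuts → 4 fragments:
  1007 − 382 = 625 bp
  1131 − 1007 = 124 bp
  1394 − 1131 = 263 bp
  wrap: 2097 − 1394 + 382 = 1085 bp
Sorted largest to smallest: 1085, 625, 263, 124 bp.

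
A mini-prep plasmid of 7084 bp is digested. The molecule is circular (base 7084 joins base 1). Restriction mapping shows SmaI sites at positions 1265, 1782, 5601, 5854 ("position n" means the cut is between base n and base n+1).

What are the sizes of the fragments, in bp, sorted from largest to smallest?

Circular molecule, 4 cuts → 4 fragments:
  1782 − 1265 = 517 bp
  5601 − 1782 = 3819 bp
  5854 − 5601 = 253 bp
  wrap: 7084 − 5854 + 1265 = 2495 bp
Sorted largest to smallest: 3819, 2495, 517, 253 bp.

3819, 2495, 517, 253 bp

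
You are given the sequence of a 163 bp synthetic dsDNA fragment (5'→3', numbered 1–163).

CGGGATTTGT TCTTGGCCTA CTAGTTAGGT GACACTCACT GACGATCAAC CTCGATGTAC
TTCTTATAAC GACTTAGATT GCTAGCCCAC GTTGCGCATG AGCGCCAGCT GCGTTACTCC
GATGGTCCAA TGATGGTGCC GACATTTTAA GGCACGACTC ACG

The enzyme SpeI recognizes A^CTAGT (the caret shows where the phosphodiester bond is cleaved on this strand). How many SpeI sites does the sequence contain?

1

ACTAGT occurs starting at position 20.
SpeI cuts at 1 site.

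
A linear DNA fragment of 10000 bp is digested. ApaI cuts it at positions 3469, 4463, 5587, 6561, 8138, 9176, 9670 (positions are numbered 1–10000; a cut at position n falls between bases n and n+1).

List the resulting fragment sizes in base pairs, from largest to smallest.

Linear molecule, 7 cuts → 8 fragments:
  3469 − 0 = 3469 bp
  4463 − 3469 = 994 bp
  5587 − 4463 = 1124 bp
  6561 − 5587 = 974 bp
  8138 − 6561 = 1577 bp
  9176 − 8138 = 1038 bp
  9670 − 9176 = 494 bp
  10000 − 9670 = 330 bp
Sorted largest to smallest: 3469, 1577, 1124, 1038, 994, 974, 494, 330 bp.

3469, 1577, 1124, 1038, 994, 974, 494, 330 bp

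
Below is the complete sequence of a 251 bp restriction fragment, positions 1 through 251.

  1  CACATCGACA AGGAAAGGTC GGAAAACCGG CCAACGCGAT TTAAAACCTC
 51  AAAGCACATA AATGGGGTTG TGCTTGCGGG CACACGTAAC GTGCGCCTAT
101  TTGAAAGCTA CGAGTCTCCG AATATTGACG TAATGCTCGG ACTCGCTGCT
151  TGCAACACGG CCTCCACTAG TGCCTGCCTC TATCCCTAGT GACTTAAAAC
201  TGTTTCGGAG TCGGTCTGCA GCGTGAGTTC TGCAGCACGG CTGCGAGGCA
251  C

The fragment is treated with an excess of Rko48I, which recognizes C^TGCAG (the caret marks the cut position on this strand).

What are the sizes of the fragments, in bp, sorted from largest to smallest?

Rko48I sites (CTGCAG) start at positions 216, 230.
Rko48I cuts after the first base of each site, so after positions 216, 230.
Linear molecule, 2 cuts → 3 fragments:
  1–216 → 216 bp
  217–230 → 14 bp
  231–251 → 21 bp
Sorted largest to smallest: 216, 21, 14 bp.

216, 21, 14 bp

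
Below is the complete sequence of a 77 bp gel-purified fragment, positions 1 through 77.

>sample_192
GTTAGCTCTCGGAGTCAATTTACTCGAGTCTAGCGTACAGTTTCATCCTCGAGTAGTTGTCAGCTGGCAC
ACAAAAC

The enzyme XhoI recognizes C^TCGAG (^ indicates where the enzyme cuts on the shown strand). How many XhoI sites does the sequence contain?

2

CTCGAG occurs starting at positions 23, 48.
XhoI cuts at 2 sites.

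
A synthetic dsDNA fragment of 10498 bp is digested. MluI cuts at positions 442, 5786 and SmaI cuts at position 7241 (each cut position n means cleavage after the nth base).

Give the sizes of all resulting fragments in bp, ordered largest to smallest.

5344, 3257, 1455, 442 bp

Combined cut positions (sorted): 442, 5786, 7241.
Linear molecule, 3 cuts → 4 fragments:
  442 − 0 = 442 bp
  5786 − 442 = 5344 bp
  7241 − 5786 = 1455 bp
  10498 − 7241 = 3257 bp
Sorted largest to smallest: 5344, 3257, 1455, 442 bp.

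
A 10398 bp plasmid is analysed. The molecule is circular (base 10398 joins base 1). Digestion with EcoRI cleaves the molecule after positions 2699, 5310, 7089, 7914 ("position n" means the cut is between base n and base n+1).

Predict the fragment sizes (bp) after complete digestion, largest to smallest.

5183, 2611, 1779, 825 bp

Circular molecule, 4 cuts → 4 fragments:
  5310 − 2699 = 2611 bp
  7089 − 5310 = 1779 bp
  7914 − 7089 = 825 bp
  wrap: 10398 − 7914 + 2699 = 5183 bp
Sorted largest to smallest: 5183, 2611, 1779, 825 bp.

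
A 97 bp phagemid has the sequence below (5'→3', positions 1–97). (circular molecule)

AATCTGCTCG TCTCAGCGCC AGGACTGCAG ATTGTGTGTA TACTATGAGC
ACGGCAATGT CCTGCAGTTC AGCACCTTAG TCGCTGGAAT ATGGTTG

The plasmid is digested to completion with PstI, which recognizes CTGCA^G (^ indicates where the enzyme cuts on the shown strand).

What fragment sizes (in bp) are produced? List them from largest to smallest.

PstI sites (CTGCAG) start at positions 25, 62.
PstI cuts after base 5 of each site (before the last base), so after positions 29, 66.
Circular molecule, 2 cuts → 2 fragments:
  30–66 → 37 bp
  67–97 then 1–29 → 31 + 29 = 60 bp
Sorted largest to smallest: 60, 37 bp.

60, 37 bp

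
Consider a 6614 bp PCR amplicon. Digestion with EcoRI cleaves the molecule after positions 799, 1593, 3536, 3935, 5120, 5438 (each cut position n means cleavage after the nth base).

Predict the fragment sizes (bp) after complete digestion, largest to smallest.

Linear molecule, 6 cuts → 7 fragments:
  799 − 0 = 799 bp
  1593 − 799 = 794 bp
  3536 − 1593 = 1943 bp
  3935 − 3536 = 399 bp
  5120 − 3935 = 1185 bp
  5438 − 5120 = 318 bp
  6614 − 5438 = 1176 bp
Sorted largest to smallest: 1943, 1185, 1176, 799, 794, 399, 318 bp.

1943, 1185, 1176, 799, 794, 399, 318 bp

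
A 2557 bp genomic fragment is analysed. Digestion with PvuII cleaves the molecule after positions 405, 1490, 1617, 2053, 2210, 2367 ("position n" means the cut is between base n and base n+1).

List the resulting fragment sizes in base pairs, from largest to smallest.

1085, 436, 405, 190, 157, 157, 127 bp

Linear molecule, 6 cuts → 7 fragments:
  405 − 0 = 405 bp
  1490 − 405 = 1085 bp
  1617 − 1490 = 127 bp
  2053 − 1617 = 436 bp
  2210 − 2053 = 157 bp
  2367 − 2210 = 157 bp
  2557 − 2367 = 190 bp
Sorted largest to smallest: 1085, 436, 405, 190, 157, 157, 127 bp.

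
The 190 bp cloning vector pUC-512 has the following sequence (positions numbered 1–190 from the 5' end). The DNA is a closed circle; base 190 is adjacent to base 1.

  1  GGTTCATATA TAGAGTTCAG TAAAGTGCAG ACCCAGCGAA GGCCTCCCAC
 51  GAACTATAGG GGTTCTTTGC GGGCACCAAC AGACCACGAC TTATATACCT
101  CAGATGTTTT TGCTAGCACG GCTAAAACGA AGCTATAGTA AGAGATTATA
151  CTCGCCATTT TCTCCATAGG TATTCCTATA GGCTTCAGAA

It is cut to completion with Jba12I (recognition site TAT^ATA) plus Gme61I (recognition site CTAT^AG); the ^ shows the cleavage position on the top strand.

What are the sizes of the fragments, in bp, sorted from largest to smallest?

Jba12I sites (TATATA) start at positions 7, 92.
Jba12I cuts after base 3 of each site, so after positions 9, 94.
Gme61I sites (CTATAG) start at positions 54, 133, 176.
Gme61I cuts after base 4 of each site, so after positions 57, 136, 179.
Combined cut positions: 9, 57, 94, 136, 179.
Circular molecule, 5 cuts → 5 fragments:
  10–57 → 48 bp
  58–94 → 37 bp
  95–136 → 42 bp
  137–179 → 43 bp
  180–190 then 1–9 → 11 + 9 = 20 bp
Sorted largest to smallest: 48, 43, 42, 37, 20 bp.

48, 43, 42, 37, 20 bp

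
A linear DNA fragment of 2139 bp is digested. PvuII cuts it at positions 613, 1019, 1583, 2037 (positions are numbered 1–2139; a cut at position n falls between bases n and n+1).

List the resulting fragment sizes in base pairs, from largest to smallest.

Linear molecule, 4 cuts → 5 fragments:
  613 − 0 = 613 bp
  1019 − 613 = 406 bp
  1583 − 1019 = 564 bp
  2037 − 1583 = 454 bp
  2139 − 2037 = 102 bp
Sorted largest to smallest: 613, 564, 454, 406, 102 bp.

613, 564, 454, 406, 102 bp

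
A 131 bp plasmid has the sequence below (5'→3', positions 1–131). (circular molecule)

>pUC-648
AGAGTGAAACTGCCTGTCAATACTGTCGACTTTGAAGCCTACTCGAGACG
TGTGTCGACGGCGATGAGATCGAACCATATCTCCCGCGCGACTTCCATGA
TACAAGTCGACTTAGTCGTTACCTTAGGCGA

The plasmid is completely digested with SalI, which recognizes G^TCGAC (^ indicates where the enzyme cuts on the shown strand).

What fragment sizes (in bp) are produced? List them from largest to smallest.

SalI sites (GTCGAC) start at positions 25, 54, 106.
SalI cuts after the first base of each site, so after positions 25, 54, 106.
Circular molecule, 3 cuts → 3 fragments:
  26–54 → 29 bp
  55–106 → 52 bp
  107–131 then 1–25 → 25 + 25 = 50 bp
Sorted largest to smallest: 52, 50, 29 bp.

52, 50, 29 bp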